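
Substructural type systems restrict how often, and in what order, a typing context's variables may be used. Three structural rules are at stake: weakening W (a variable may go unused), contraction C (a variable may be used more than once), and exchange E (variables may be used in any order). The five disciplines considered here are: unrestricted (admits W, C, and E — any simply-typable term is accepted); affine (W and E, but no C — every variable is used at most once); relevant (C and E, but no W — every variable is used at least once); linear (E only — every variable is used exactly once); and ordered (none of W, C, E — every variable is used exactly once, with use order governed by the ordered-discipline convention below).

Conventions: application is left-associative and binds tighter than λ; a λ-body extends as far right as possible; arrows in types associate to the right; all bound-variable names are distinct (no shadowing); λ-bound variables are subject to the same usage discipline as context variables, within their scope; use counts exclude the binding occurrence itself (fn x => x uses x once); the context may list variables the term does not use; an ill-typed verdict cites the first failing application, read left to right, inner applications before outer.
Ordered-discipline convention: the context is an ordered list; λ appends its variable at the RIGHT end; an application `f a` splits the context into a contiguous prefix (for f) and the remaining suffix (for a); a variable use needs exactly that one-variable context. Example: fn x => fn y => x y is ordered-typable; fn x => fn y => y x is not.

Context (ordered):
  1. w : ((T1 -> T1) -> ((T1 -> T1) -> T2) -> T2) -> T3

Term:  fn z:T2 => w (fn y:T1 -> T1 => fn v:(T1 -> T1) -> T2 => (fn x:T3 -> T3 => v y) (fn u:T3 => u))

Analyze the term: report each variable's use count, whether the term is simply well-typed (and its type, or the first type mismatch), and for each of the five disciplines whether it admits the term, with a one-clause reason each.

use counts: w=1, z [bound]=0, y [bound]=1, v [bound]=1, x [bound]=0, u [bound]=1
left-to-right use order: w, v, y, u
typing: ✓ — T2 -> T3
ordered ✗ (needs weakening: z, x unused)
linear ✗ (needs weakening: z, x unused)
affine ✓ (at most one use each (w, z, y, v, x, u))
relevant ✗ (needs weakening: z, x unused)
unrestricted ✓ (typability at T2 -> T3 is all that's needed)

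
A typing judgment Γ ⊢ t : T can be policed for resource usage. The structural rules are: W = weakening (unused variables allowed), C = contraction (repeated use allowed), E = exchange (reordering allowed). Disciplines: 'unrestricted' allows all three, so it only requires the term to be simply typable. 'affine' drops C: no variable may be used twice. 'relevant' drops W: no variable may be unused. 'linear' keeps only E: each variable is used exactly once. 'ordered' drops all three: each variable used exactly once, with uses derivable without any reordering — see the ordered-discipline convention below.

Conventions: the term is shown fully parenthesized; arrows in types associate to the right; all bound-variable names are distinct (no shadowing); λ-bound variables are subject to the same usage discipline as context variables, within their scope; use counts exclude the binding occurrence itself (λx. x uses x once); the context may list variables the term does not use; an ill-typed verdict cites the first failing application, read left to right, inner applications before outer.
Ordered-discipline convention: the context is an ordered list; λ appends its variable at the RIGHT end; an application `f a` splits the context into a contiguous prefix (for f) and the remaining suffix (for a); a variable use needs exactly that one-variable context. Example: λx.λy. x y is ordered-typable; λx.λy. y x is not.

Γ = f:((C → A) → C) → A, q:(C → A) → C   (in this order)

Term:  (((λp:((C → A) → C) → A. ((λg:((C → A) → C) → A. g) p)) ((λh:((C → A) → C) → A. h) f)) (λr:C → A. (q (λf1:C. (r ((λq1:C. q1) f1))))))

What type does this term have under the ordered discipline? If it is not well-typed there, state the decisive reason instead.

term : A
usage: f: 1×; q: 1×; p [bound]: 1×; g [bound]: 1×; h [bound]: 1×; r [bound]: 1×; f1 [bound]: 1×; q1 [bound]: 1×
left-to-right use order: g, p, h, f, q, r, q1, f1
typing: ✓ — A
all disciplines: ordered ✓ | linear ✓ | affine ✓ | relevant ✓ | unrestricted ✓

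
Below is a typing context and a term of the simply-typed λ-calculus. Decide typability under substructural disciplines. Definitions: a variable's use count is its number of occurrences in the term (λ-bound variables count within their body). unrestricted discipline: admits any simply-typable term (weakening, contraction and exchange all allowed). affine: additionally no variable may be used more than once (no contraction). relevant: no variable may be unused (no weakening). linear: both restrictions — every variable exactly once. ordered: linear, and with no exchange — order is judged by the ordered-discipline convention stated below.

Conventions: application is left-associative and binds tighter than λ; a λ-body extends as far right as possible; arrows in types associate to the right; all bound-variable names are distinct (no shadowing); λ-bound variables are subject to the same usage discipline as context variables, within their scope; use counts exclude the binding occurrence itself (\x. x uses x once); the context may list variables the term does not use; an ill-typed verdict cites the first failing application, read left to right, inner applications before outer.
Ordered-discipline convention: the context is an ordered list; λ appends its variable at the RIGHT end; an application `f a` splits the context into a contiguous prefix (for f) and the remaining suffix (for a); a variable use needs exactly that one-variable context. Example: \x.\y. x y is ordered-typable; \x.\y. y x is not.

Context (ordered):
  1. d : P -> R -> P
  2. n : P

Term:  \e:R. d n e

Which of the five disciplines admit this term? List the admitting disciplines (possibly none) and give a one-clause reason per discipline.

admitting disciplines: ordered, linear, affine, relevant, unrestricted
counts: d: 1×; n: 1×; e (bound): 1×
use order (left to right): d, n, e
typing: ✓ — R -> P
ordered: ✓, one use each (d, n, e); ordered split holds
linear: ✓, d, n, e: one use apiece
affine: ✓, d, n, e: no repeats, contraction unneeded
relevant: ✓, at least one use each (d, n, e)
unrestricted: ✓, simply typable at R -> P; W, C, E all held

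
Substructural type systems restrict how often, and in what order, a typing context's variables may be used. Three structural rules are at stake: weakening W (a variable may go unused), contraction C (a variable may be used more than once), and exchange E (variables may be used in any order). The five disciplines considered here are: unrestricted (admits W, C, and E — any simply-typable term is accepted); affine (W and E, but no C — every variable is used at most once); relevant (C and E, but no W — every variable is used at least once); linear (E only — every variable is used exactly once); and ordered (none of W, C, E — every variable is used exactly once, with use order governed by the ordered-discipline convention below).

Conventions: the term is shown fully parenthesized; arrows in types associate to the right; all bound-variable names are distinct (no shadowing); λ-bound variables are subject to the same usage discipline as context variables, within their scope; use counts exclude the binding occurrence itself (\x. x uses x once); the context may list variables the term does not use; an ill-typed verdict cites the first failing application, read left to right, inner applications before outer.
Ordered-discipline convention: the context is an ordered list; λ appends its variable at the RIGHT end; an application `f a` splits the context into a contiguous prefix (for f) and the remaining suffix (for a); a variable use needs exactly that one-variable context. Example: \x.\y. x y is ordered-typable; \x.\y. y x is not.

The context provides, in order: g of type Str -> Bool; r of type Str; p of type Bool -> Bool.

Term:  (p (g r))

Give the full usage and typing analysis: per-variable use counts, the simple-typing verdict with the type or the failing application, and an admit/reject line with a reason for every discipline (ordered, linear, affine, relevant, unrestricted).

variable uses: g: 1×; r: 1×; p: 1×
order of uses: p, g, r
typing: ✓ — Bool
ordered: ✗, use order p, g, r needs exchange
linear: ✓, exactly-once usage across g, r, p
affine: ✓, no duplicate uses among g, r, p
relevant: ✓, at least one use each (g, r, p)
unrestricted: ✓, type-checks (Bool) and nothing is barred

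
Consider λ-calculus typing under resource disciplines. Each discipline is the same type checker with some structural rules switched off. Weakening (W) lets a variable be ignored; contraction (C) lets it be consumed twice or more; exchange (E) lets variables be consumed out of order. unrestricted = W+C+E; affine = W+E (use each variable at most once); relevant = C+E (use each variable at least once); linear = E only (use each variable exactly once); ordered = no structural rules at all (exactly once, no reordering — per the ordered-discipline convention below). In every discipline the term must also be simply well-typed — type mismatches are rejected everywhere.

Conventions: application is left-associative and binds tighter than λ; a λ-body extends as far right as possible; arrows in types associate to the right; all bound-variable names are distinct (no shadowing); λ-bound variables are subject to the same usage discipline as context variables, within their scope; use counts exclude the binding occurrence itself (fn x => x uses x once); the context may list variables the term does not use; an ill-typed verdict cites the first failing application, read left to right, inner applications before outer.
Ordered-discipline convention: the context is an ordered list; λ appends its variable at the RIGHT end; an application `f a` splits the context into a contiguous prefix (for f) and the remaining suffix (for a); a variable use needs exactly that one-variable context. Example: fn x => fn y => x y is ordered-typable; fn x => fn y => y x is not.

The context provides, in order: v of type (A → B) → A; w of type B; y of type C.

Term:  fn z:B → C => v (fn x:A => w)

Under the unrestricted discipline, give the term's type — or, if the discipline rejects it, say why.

term : (B → C) → A
counts: v: 1×, w: 1×, y: 0×, z [bound]: 0×, x [bound]: 0×
use order (left to right): v, w
typing: the term checks, with type (B → C) → A
all disciplines: ordered ✗; linear ✗; affine ✓; relevant ✗; unrestricted ✓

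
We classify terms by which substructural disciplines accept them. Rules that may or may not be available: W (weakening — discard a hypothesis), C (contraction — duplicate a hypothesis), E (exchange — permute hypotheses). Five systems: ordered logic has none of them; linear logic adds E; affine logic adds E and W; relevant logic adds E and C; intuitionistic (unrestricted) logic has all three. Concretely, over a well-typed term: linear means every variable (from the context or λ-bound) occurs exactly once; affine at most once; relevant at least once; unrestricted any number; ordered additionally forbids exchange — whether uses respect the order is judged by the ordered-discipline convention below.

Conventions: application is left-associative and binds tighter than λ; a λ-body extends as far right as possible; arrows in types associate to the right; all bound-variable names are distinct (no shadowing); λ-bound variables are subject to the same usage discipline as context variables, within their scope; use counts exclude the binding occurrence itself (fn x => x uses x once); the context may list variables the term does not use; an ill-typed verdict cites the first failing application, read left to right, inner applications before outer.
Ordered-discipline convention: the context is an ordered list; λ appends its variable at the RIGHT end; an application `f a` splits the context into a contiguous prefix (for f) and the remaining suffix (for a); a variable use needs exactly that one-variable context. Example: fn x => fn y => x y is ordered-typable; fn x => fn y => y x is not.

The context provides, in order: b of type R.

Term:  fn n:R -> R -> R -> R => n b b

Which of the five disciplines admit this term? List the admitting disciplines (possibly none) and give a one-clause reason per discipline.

admitting disciplines: relevant, unrestricted
variable uses: b ×2, n (bound) ×1
order of uses: n, b, b
typing: well-typed — term : (R -> R -> R -> R) -> R -> R
ordered: ✗ — needs contraction — b ×2
linear: ✗ — needs contraction — b ×2
affine: ✗ — needs contraction — b ×2
relevant: ✓ — b, n: all used, weakening unneeded
unrestricted: ✓ — simply typable at (R -> R -> R -> R) -> R -> R; W, C, E all held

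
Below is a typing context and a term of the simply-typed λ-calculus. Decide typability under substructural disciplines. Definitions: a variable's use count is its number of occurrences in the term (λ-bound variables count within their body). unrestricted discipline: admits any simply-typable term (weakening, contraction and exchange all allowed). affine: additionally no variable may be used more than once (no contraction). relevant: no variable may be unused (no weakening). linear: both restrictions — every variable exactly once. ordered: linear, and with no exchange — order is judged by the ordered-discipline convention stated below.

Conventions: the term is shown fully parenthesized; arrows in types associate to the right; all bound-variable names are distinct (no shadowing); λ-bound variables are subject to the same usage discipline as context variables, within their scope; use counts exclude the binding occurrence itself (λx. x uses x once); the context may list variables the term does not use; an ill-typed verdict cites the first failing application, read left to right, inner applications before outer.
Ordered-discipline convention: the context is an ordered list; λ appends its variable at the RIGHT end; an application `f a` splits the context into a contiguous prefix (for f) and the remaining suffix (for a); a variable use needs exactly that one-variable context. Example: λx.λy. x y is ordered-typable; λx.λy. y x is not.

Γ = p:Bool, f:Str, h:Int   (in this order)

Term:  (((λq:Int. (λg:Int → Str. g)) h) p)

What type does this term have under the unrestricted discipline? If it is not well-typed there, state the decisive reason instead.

not well-typed under unrestricted — not simply typable
use counts: p: 1; f: 0; h: 1; q (λ-bound): 0; g (λ-bound): 1
left-to-right use order: g, h, p
typing: ill-typed: an argument Bool mismatches the expected Int → Str
all disciplines: ordered ✗, linear ✗, affine ✗, relevant ✗, unrestricted ✗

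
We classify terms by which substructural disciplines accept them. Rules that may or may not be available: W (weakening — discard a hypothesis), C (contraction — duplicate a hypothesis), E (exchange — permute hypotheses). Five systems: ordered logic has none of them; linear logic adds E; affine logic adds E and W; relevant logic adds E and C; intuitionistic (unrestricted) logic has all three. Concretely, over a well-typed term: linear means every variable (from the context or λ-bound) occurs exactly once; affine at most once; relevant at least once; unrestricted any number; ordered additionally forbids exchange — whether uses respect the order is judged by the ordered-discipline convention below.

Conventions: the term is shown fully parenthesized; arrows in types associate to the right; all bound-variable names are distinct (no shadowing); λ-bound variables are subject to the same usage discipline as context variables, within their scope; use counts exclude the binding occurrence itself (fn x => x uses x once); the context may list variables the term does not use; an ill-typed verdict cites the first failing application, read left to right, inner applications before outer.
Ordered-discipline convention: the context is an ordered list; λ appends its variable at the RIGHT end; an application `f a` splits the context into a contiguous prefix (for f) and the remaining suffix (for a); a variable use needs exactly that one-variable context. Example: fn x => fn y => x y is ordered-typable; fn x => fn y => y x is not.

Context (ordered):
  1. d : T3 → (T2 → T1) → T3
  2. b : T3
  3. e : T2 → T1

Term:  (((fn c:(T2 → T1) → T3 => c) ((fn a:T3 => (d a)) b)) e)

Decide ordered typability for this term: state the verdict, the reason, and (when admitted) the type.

yes — d, b, e, c, a once each; derivable with no W/C/E; term : T3
variable uses: d: 1×; b: 1×; e: 1×; c (λ-bound): 1×; a (λ-bound): 1×
left-to-right use order: c, d, a, b, e
typing: ✓ — T3
all disciplines: ordered ✓ | linear ✓ | affine ✓ | relevant ✓ | unrestricted ✓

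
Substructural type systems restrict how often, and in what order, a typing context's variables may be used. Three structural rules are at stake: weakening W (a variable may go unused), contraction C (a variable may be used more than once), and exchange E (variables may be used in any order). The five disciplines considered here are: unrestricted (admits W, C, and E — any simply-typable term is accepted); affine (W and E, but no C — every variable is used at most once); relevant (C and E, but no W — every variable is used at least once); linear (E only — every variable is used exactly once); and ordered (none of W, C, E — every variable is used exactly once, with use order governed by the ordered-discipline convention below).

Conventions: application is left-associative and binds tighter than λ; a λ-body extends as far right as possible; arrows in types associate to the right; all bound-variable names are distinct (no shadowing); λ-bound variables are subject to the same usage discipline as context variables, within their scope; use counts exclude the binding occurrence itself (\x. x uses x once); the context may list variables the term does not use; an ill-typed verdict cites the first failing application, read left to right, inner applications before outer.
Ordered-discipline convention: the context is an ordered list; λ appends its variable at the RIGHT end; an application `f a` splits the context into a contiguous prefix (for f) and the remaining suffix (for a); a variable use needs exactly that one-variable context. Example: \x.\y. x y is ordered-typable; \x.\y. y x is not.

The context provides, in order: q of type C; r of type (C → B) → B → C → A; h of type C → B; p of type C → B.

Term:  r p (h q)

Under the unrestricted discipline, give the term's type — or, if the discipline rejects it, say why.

term : C → A
usage: q ×1, r ×1, h ×1, p ×1
uses in reading order: r, p, h, q
typing: well-typed — term : C → A
across the five disciplines: ordered ✗ | linear ✓ | affine ✓ | relevant ✓ | unrestricted ✓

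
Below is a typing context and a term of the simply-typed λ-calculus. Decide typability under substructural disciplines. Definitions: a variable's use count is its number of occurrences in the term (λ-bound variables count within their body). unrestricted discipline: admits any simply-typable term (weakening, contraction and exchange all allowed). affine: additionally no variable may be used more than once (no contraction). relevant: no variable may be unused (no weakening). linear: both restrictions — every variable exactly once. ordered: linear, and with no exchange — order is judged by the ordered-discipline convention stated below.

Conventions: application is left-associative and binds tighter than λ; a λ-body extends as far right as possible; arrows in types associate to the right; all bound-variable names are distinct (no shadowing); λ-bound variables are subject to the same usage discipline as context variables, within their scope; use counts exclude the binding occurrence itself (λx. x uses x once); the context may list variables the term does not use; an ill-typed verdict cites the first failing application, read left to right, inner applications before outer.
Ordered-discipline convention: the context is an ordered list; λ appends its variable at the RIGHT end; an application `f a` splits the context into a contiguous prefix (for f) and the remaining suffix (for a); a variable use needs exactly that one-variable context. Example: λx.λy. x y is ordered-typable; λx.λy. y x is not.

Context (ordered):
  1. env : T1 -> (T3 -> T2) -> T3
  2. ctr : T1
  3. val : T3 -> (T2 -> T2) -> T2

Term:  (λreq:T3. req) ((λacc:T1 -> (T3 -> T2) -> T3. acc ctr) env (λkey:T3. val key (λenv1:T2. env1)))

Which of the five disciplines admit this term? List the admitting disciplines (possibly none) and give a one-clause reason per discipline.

accepted by: linear, affine, relevant, unrestricted
variable uses: env: 1, ctr: 1, val: 1, req (λ-bound): 1, acc (λ-bound): 1, key (λ-bound): 1, env1 (λ-bound): 1
left-to-right use order: req, acc, ctr, env, val, key, env1
typing: well-typed at T3
ordered: ✗ — use order req, acc, ctr, env, val, key, env1 needs exchange
linear: ✓ — exactly-once usage across env, ctr, val, req, acc, key, env1
affine: ✓ — at most one use each (env, ctr, val, req, acc, key, env1)
relevant: ✓ — env, ctr, val, req, acc, key, env1: all used, weakening unneeded
unrestricted: ✓ — typability at T3 is all that's needed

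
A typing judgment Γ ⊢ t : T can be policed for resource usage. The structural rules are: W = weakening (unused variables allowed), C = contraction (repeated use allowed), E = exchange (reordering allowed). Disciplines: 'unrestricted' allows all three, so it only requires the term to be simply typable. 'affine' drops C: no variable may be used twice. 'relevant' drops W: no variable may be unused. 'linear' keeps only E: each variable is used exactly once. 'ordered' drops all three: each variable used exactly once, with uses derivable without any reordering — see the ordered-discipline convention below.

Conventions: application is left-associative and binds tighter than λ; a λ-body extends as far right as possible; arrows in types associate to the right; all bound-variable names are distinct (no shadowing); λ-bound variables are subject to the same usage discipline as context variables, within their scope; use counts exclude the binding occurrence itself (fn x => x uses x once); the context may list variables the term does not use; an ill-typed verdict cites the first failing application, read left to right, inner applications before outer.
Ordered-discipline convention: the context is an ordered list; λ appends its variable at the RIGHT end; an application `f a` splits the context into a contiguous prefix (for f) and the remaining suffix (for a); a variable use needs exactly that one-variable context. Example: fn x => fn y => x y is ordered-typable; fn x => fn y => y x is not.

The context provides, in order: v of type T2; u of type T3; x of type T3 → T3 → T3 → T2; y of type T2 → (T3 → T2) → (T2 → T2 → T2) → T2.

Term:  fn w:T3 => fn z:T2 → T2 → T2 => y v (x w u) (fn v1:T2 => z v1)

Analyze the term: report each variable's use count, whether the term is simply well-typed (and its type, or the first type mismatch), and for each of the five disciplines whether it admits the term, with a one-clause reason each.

use counts: v ×1, u ×1, x ×1, y ×1, w (bound) ×1, z (bound) ×1, v1 (bound) ×1
uses in reading order: y, v, x, w, u, z, v1
typing: ✓ — T3 → (T2 → T2 → T2) → T2
ordered ✗ (no contiguous prefix/suffix split fits y, v, x, w, u, z, v1)
linear ✓ (single use per variable (v, u, x, y, w, z, v1))
affine ✓ (at most one use each (v, u, x, y, w, z, v1))
relevant ✓ (v, u, x, y, w, z, v1: all used, weakening unneeded)
unrestricted ✓ (type-checks (T3 → (T2 → T2 → T2) → T2) and nothing is barred)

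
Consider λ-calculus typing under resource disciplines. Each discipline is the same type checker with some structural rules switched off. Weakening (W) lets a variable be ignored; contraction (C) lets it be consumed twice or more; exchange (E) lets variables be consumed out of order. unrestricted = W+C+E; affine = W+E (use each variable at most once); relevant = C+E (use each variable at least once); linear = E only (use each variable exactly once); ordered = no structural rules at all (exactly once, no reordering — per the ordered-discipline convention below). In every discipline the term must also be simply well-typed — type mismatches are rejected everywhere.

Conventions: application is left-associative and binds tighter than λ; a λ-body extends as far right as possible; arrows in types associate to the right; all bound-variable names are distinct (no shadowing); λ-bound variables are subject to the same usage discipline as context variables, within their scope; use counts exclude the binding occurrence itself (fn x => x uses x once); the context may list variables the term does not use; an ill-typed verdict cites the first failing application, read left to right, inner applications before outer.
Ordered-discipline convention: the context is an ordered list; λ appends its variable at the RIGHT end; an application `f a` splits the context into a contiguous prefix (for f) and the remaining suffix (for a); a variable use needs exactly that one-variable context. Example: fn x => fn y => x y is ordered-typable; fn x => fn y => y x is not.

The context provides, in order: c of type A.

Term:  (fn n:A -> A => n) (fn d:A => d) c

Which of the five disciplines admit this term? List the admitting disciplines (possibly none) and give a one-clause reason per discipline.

accepted by: ordered, linear, affine, relevant, unrestricted
variable uses: c: 1; n [bound]: 1; d [bound]: 1
order of uses: n, d, c
typing: the term checks, with type A
ordered: ✓, one use each (c, n, d); ordered split holds
linear: ✓, exactly-once usage across c, n, d
affine: ✓, none of c, n, d used more than once
relevant: ✓, at least one use each (c, n, d)
unrestricted: ✓, type-checks (A) and nothing is barred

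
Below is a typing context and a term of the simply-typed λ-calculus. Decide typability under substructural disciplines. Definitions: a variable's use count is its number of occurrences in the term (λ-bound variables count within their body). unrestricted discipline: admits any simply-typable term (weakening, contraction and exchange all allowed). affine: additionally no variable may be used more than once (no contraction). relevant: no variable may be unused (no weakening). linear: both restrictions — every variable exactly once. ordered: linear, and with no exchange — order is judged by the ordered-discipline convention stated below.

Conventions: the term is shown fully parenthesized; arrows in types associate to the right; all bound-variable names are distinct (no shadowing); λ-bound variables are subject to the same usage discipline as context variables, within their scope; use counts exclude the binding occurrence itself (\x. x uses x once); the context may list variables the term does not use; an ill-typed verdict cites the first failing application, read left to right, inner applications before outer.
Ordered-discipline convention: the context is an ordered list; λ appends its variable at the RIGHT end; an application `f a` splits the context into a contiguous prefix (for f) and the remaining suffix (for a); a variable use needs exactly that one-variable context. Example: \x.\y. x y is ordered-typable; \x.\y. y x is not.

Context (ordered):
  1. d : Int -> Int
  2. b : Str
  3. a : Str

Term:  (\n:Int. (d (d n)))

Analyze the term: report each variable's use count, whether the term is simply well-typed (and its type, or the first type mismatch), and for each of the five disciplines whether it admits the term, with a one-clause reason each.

counts: d=2, b=0, a=0, n (λ-bound)=1
uses in reading order: d, d, n
typing: well-typed — term : Int -> Int
ordered ✗ (d ×2 used more than once (contraction); b, a never used (weakening))
linear ✗ (d ×2 used more than once (contraction); b, a never used (weakening))
affine ✗ (d ×2 used more than once (contraction))
relevant ✗ (b, a never used (weakening))
unrestricted ✓ (well-typed at Int -> Int; no restrictions here)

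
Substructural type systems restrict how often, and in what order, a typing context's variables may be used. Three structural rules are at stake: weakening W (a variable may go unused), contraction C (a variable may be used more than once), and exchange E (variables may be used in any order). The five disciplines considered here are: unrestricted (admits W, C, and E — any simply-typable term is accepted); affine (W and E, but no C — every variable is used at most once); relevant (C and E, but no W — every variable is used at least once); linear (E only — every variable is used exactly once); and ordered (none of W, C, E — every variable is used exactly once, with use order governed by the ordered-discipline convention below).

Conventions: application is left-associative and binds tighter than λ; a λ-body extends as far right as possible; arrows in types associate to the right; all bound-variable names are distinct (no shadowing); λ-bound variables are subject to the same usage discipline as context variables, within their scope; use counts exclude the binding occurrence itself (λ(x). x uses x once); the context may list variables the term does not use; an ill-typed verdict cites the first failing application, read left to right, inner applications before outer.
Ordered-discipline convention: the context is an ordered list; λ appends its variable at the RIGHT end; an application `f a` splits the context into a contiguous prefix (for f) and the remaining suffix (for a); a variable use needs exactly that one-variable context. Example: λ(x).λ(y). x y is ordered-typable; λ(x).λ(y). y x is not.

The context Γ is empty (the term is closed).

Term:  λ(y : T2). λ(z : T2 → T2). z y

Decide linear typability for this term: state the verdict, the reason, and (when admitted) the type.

yes — exactly-once usage across y, z; term : T2 → (T2 → T2) → T2
variable uses: y [bound]=1, z [bound]=1
order of uses: z, y
typing: well-typed at T2 → (T2 → T2) → T2
all disciplines: ordered ✗ · linear ✓ · affine ✓ · relevant ✓ · unrestricted ✓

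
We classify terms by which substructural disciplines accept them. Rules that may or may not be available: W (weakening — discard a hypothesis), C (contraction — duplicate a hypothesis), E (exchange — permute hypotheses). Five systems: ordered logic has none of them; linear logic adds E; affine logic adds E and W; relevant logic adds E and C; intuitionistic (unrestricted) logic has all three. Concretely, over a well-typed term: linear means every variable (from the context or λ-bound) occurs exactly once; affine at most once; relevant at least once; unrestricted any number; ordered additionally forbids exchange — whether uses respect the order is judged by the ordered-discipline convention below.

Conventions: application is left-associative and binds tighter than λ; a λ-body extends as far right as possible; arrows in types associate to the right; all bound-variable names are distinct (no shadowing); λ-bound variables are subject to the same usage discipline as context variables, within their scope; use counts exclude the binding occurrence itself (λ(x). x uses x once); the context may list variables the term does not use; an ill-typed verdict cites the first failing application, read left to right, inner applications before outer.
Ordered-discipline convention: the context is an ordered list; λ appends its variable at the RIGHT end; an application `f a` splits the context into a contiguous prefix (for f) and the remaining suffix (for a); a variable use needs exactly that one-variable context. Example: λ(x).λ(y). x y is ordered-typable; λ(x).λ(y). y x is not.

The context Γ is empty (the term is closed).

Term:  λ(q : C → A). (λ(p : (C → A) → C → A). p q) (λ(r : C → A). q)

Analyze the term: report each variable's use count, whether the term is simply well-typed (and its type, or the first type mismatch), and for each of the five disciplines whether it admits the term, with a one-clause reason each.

use counts: q (bound) ×2; p (bound) ×1; r (bound) ×0
uses in reading order: p, q, q
typing: well-typed at (C → A) → C → A
ordered: ✗ — repeated use of q ×2; r left unused
linear: ✗ — repeated use of q ×2; r left unused
affine: ✗ — repeated use of q ×2
relevant: ✗ — r left unused
unrestricted: ✓ — type-checks ((C → A) → C → A) and nothing is barred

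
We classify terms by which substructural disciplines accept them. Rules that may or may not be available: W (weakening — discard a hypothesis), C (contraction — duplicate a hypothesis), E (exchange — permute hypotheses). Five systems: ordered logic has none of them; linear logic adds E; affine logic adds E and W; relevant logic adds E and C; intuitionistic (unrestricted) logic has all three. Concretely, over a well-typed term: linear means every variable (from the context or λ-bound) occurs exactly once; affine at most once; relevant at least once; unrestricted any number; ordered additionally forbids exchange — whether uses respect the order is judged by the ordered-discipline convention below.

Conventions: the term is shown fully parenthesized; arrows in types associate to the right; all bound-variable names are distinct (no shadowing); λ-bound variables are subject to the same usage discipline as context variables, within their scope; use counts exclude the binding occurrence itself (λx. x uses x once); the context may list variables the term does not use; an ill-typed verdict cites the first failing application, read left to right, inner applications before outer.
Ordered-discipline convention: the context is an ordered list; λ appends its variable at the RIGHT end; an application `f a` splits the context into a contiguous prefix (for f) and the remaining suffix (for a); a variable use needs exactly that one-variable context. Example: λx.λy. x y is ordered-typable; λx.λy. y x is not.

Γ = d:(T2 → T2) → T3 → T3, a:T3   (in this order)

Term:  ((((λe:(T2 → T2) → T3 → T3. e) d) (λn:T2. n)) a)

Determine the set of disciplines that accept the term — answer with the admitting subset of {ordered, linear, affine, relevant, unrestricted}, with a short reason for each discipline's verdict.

admitted in: ordered, linear, affine, relevant, unrestricted
use counts: d: 1; a: 1; e [bound]: 1; n [bound]: 1
uses in reading order: e, d, n, a
typing: well-typed at T3
ordered: ✓ — d, a, e, n: once each, no exchange needed
linear: ✓ — single use per variable (d, a, e, n)
affine: ✓ — d, a, e, n: no repeats, contraction unneeded
relevant: ✓ — none of d, a, e, n goes unused
unrestricted: ✓ — type-checks (T3) and nothing is barred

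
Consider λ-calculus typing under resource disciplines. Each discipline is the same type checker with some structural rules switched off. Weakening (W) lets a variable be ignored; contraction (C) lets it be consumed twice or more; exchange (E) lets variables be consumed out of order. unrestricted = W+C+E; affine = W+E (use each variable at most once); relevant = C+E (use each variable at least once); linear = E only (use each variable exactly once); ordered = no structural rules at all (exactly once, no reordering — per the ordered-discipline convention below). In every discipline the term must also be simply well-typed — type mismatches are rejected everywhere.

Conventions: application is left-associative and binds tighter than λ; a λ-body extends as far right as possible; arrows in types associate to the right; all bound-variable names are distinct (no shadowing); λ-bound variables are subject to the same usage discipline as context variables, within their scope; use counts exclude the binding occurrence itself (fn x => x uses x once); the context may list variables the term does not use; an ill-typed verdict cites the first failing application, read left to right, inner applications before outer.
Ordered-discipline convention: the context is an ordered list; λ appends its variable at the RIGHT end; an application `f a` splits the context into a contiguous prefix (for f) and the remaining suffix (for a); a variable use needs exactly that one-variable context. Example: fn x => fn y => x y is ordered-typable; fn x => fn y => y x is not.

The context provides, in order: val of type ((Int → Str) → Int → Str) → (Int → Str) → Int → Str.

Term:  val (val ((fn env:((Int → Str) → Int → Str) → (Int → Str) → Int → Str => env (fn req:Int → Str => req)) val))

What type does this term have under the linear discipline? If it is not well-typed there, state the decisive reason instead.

not well-typed under linear — val ×3 used more than once (contraction)
use counts: val ×3, env (λ-bound) ×1, req (λ-bound) ×1
left-to-right use order: val, val, env, req, val
typing: well-typed at (Int → Str) → Int → Str
per-discipline verdicts: ordered ✗ | linear ✗ | affine ✗ | relevant ✓ | unrestricted ✓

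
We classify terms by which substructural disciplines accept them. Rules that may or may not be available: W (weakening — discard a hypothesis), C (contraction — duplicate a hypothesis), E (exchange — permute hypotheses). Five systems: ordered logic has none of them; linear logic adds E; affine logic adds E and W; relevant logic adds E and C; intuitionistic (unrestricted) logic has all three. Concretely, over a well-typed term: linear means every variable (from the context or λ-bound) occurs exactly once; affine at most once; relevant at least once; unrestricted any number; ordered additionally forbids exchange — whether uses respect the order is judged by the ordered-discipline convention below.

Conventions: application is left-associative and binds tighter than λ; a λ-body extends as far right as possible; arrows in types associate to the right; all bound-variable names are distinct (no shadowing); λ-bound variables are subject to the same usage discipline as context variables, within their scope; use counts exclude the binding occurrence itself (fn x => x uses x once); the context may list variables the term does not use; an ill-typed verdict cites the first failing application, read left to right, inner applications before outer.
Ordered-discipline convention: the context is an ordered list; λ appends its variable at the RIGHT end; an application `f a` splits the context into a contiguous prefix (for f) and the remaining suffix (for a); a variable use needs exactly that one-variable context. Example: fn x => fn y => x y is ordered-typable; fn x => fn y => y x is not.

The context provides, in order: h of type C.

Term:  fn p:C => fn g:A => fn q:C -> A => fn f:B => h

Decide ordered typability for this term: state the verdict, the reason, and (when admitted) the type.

no — needs weakening: p, g, q, f unused
usage: h: 1×; p (bound): 0×; g (bound): 0×; q (bound): 0×; f (bound): 0×
uses in reading order: h
typing: the term checks, with type C -> A -> (C -> A) -> B -> C
all disciplines: ordered ✗ · linear ✗ · affine ✓ · relevant ✗ · unrestricted ✓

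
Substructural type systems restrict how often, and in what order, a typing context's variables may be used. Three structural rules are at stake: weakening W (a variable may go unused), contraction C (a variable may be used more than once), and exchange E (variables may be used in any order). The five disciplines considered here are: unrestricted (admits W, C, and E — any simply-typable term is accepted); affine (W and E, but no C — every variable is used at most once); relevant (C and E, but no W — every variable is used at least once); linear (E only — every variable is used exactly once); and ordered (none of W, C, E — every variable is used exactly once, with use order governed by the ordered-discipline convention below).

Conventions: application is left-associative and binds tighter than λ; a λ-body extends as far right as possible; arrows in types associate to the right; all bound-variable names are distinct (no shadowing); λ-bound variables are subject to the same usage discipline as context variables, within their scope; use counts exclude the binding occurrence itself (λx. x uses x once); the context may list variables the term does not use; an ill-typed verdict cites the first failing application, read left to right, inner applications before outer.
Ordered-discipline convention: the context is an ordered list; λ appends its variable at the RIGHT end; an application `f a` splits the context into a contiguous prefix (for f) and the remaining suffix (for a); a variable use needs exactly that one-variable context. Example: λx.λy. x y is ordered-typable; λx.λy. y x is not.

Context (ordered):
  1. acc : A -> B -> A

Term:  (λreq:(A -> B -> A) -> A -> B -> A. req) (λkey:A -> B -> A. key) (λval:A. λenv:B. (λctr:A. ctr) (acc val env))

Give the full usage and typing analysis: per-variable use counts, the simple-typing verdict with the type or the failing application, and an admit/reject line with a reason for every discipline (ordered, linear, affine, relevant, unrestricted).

variable uses: acc: 1×; req [bound]: 1×; key [bound]: 1×; val [bound]: 1×; env [bound]: 1×; ctr [bound]: 1×
use order (left to right): req, key, ctr, acc, val, env
typing: well-typed — term : A -> B -> A
ordered: ✓, one use each (acc, req, key, val, env, ctr); ordered split holds
linear: ✓, each of acc, req, key, val, env, ctr used exactly once
affine: ✓, no duplicate uses among acc, req, key, val, env, ctr
relevant: ✓, acc, req, key, val, env, ctr: all used, weakening unneeded
unrestricted: ✓, type-checks (A -> B -> A) and nothing is barred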